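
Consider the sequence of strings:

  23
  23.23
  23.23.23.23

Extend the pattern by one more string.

Every step duplicates the string with '.' between the halves.
One more doubling of 23.23.23.23 gives the answer.

23.23.23.23.23.23.23.23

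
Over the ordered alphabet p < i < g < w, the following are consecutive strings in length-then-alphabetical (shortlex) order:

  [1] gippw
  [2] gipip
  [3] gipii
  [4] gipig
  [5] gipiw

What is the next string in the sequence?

gipgp

Find the rightmost character of gipiw below w, bump it to the next letter, and reset everything to its right to p.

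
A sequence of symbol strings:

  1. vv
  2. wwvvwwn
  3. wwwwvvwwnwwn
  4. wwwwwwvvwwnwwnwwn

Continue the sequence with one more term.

wwwwwwwwvvwwnwwnwwnwwn

s(k+1) = ww·s(k)·wwn, so each term gains ww as a prefix and wwn as a suffix.
So the next term is ww·wwwwwwvvwwnwwnwwn·wwn.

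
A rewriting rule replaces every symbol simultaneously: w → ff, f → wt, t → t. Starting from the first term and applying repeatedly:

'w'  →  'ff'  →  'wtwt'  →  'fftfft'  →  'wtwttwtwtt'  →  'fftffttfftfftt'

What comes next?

φ(fftffttfftfftt) expands symbol-by-symbol to wt wt t wt wt t t wt wt t wt wt t t; joining the 14 pieces gives the next term.

wtwttwtwtttwtwttwtwttt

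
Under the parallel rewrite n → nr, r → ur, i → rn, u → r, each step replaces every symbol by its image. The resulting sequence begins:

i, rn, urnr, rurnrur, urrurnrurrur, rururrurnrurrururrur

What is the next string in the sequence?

φ(rururrurnrurrururrur) expands symbol-by-symbol to ur r ur r ur ur r ur nr ur r ur ur r ur r ur ur r ur; joining the 20 pieces gives the next term.

urrurrururrurnrurrururrurrururrur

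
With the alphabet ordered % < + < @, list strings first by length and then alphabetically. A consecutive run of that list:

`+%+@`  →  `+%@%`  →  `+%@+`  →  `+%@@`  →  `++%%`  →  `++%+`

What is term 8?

+++%

Advancing 2 positions from ++%+ through ++%+ → ++%@ reaches term 8.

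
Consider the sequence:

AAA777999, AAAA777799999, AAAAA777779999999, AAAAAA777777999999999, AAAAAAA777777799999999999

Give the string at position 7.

AAAAAAAAA777777777999999999999999

Each string has the form A^{n+1} 7^{n+1} 9^{2n-1}, where the shown terms are n = 2, 3, 4, 5, 6.
For term 7, n = 8, so the run lengths are 9, 9, 15.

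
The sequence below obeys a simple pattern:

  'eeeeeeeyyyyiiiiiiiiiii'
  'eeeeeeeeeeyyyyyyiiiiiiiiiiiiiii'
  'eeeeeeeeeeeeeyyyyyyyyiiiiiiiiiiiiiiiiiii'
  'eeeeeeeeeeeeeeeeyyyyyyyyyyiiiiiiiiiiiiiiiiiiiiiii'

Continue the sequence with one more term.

Each string has the form e^{3n+1} y^{2n} i^{4n+3}, where the shown terms are n = 2, 3, 4, 5.
For the next term, n = 6, so the run lengths are 19, 12, 27.

eeeeeeeeeeeeeeeeeeeyyyyyyyyyyyyiiiiiiiiiiiiiiiiiiiiiiiiiii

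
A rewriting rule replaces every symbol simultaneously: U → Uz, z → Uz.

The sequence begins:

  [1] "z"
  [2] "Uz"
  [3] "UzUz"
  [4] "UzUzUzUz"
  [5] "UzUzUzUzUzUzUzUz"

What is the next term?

φ(UzUzUzUzUzUzUzUz) expands symbol-by-symbol to Uz Uz Uz Uz Uz Uz Uz Uz Uz Uz Uz Uz Uz Uz Uz Uz; joining the 16 pieces gives the next term.

UzUzUzUzUzUzUzUzUzUzUzUzUzUzUzUz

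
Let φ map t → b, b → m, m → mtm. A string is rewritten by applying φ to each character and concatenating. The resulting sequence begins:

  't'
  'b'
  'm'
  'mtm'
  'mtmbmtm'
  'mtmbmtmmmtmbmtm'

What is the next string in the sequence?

φ(mtmbmtmmmtmbmtm) expands symbol-by-symbol to mtm b mtm m mtm b mtm mtm mtm b mtm m mtm b mtm; joining the 15 pieces gives the next term.

mtmbmtmmmtmbmtmmtmmtmbmtmmmtmbmtm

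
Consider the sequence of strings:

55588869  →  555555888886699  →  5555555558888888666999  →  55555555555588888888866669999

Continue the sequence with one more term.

Term n consists of 3n 5's, followed by 2n+1 8's, followed by n 6's, followed by n 9's (n = 1, 2, …).
At n = 5 the blocks have lengths 15, 11, 5, 5.

555555555555555888888888886666699999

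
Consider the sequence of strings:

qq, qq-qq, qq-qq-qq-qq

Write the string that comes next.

s(k+1) = s(k)·-·s(k) — each term doubles the last with '-' between the halves.
Doubling qq-qq-qq-qq with '-' between the halves:

qq-qq-qq-qq-qq-qq-qq-qq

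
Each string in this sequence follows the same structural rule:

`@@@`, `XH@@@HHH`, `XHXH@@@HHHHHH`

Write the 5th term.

XHXHXHXH@@@HHHHHHHHHHHH

Each term wraps the previous one in XH on the left and HHH on the right.
From XHXH@@@HHHHHH, 2 further steps: XHXH@@@HHHHHH → XHXHXH@@@HHHHHHHHH → (answer).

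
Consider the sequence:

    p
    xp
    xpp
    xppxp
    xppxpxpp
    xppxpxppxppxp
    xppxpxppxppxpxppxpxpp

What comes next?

xppxpxppxppxpxppxpxppxppxpxppxppxp

Each term (from the third on) is the previous term followed by the one before it: term 3 = xp·p = xpp.
So term 8 is xppxpxppxppxpxppxpxpp·xppxpxppxppxp.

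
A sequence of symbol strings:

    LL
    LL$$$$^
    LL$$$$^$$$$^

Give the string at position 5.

Each term is the previous one with $$$$^ appended.
From LL$$$$^$$$$^, 2 further steps: LL$$$$^$$$$^ → LL$$$$^$$$$^$$$$^ → (answer).

LL$$$$^$$$$^$$$$^$$$$^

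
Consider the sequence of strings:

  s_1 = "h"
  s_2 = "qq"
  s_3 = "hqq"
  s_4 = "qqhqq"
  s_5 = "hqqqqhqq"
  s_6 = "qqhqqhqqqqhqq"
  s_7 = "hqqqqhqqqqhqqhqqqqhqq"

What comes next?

qqhqqhqqqqhqqhqqqqhqqqqhqqhqqqqhqq

Each term (from the third on) is the two preceding terms concatenated in order: term 3 = h·qq = hqq.
The next term joins qqhqqhqqqqhqq and hqqqqhqqqqhqqhqqqqhqq.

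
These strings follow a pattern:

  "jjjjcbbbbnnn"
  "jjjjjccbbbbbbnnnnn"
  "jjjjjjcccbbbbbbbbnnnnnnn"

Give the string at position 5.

The n-th term is n+3 j's then n c's then 2n+2 b's then 2n+1 n's (n = 1, 2, …).
At n = 5 the blocks have lengths 8, 5, 12, 11.

jjjjjjjjcccccbbbbbbbbbbbbnnnnnnnnnnn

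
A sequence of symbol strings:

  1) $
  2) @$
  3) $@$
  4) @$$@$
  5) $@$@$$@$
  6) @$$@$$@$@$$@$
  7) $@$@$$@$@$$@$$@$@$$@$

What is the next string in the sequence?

@$$@$$@$@$$@$$@$@$$@$@$$@$$@$@$$@$

Each term (from the third on) is the two preceding terms concatenated in order: term 3 = $·@$ = $@$.
The next term joins @$$@$$@$@$$@$ and $@$@$$@$@$$@$$@$@$$@$.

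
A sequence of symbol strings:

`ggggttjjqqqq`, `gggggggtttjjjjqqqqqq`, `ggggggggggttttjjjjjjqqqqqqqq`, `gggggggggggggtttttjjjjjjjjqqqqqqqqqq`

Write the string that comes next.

ggggggggggggggggttttttjjjjjjjjjjqqqqqqqqqqqq

The n-th term is 3n+1 g's then n+1 t's then 2n j's then 2n+2 q's (n = 1, 2, …).
For the next term, n = 5, so the run lengths are 16, 6, 10, 12.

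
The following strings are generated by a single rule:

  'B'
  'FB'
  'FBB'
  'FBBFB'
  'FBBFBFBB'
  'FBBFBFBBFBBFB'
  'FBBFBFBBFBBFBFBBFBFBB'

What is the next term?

Each term (from the third on) is the previous term followed by the one before it: term 3 = FB·B = FBB.
So term 8 is FBBFBFBBFBBFBFBBFBFBB·FBBFBFBBFBBFB.

FBBFBFBBFBBFBFBBFBFBBFBBFBFBBFBBFB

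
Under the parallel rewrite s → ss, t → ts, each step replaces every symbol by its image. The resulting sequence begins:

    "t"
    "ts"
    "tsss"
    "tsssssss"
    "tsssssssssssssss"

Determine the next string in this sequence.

tsssssssssssssssssssssssssssssss

Replace each of the 16 characters of tsssssssssssssss in place — ts ss ss ss ss ss ss ss ss ss ss ss ss ss ss ss — and concatenate.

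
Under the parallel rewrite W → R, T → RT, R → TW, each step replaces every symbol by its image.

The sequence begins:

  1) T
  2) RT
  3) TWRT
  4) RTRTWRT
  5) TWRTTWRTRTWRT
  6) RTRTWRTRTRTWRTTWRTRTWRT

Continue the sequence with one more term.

TWRTTWRTRTWRTTWRTTWRTRTWRTRTRTWRTTWRTRTWRT

φ(RTRTWRTRTRTWRTTWRTRTWRT) expands symbol-by-symbol to TW RT TW RT R TW RT TW RT TW RT R TW RT RT R TW RT TW RT R TW RT; joining the 23 pieces gives the next term.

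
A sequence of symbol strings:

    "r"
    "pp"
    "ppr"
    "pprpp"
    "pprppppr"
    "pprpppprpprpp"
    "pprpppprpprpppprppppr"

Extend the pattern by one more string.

Each term (from the third on) is the previous term followed by the one before it: term 3 = pp·r = ppr.
Continuing: pprpppprpprpppprppppr · pprpppprpprpp gives term 8.

pprpppprpprpppprpppprpprpppprpprpp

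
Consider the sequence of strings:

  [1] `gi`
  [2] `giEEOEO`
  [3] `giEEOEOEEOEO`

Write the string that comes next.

giEEOEOEEOEOEEOEO

The strings grow by a fixed suffix EEOEO each time.
So the next term is giEEOEOEEOEO·EEOEO.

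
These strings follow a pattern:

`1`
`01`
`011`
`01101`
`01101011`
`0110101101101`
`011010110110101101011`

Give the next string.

0110101101101011010110110101101101

Each term (from the third on) is the previous term followed by the one before it: term 3 = 01·1 = 011.
Continuing: 011010110110101101011 · 0110101101101 gives term 8.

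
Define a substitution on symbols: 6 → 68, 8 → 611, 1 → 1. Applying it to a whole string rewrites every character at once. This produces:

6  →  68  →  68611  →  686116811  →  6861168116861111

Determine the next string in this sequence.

686116811686111168611681111

Applying the rule to each of the 16 symbols of 6861168116861111 gives the pieces 68 611 68 1 1 68 611 1 1 68 611 68 1 1 1 1, which concatenate to the answer.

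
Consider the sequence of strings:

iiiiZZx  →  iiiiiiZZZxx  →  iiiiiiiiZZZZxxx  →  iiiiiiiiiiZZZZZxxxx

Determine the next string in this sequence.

iiiiiiiiiiiiZZZZZZxxxxx

Each string has the form i^{2n} Z^{n} x^{n-1}, where the shown terms are n = 2, 3, 4, 5.
At n = 6 the blocks have lengths 12, 6, 5.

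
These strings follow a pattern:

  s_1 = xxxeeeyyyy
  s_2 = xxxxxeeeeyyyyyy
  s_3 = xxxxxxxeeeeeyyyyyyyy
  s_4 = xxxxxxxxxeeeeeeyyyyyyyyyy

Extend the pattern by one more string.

Reading off run lengths: x runs 3, 5, 7, 9; e runs 3, 4, 5, 6; y runs 4, 6, 8, 10 — each is linear in n, where the shown terms are n = 2, 3, 4, 5.
Setting n = 6 gives 11, 7, 12 characters in each block.

xxxxxxxxxxxeeeeeeeyyyyyyyyyyyy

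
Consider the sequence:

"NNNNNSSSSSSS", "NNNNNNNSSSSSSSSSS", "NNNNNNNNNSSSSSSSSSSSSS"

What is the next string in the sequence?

Reading off run lengths: N runs 5, 7, 9; S runs 7, 10, 13 — each is linear in n, where the shown terms are n = 2, 3, 4.
Setting n = 5 gives 11, 16 characters in each block.

NNNNNNNNNNNSSSSSSSSSSSSSSSS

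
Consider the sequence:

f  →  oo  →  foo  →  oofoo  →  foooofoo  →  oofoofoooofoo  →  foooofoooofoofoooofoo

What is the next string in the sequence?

From term 3 onward, concatenate the second-to-last term with the last: f·oo = foo, oo·foo = oofoo, …
The next term joins oofoofoooofoo and foooofoooofoofoooofoo.

oofoofoooofoofoooofoooofoofoooofoo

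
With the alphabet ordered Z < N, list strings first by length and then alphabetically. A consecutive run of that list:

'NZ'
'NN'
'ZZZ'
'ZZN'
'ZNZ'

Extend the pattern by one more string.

The successor of ZNZ increments the rightmost position that isn't already N and resets every position after it to Z.

ZNN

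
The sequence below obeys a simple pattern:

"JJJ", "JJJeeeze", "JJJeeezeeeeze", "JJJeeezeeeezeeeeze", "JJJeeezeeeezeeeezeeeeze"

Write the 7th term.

JJJeeezeeeezeeeezeeeezeeeezeeeeze

Each term is the previous one with eeeze appended.
From JJJeeezeeeezeeeezeeeeze, 2 further steps: JJJeeezeeeezeeeezeeeeze → JJJeeezeeeezeeeezeeeezeeeeze → (answer).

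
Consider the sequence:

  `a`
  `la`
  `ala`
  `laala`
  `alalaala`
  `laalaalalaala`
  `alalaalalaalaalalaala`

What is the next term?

This is a Fibonacci-style word recurrence s(k) = s(k−2)·s(k−1): e.g. a·la = ala.
Continuing: laalaalalaala · alalaalalaalaalalaala gives term 8.

laalaalalaalaalalaalalaalaalalaala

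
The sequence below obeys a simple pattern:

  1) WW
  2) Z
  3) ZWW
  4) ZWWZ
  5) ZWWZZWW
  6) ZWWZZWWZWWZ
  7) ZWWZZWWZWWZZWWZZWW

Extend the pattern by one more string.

ZWWZZWWZWWZZWWZZWWZWWZZWWZWWZ

Each term (from the third on) is the previous term followed by the one before it: term 3 = Z·WW = ZWW.
So term 8 is ZWWZZWWZWWZZWWZZWW·ZWWZZWWZWWZ.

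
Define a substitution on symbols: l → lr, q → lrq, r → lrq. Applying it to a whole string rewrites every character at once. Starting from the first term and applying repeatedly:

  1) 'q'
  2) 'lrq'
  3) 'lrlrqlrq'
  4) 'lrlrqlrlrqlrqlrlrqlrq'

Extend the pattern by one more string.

Replace each of the 21 characters of lrlrqlrlrqlrqlrlrqlrq in place — lr lrq lr lrq lrq lr lrq lr lrq lrq lr lrq lrq lr lrq lr lrq lrq lr lrq lrq — and concatenate.

lrlrqlrlrqlrqlrlrqlrlrqlrqlrlrqlrqlrlrqlrlrqlrqlrlrqlrq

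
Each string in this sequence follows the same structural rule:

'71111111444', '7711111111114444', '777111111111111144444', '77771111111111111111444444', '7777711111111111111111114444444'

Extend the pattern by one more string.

777777111111111111111111111144444444

The n-th term is n-1 7's then 3n+1 1's then n+1 4's, where the shown terms are n = 2, 3, 4, 5, 6.
Setting n = 7 gives 6, 22, 8 characters in each block.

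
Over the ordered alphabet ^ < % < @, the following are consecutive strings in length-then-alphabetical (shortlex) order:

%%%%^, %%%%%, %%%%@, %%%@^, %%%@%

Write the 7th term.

%%@^^

Advancing 2 positions from %%%@% through %%%@% → %%%@@ reaches term 7.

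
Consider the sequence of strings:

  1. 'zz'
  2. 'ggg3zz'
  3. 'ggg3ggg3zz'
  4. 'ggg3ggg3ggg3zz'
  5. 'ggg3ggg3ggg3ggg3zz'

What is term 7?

Every step adds ggg3 at the front: s(k+1) = ggg3·s(k).
From ggg3ggg3ggg3ggg3zz, 2 further steps: ggg3ggg3ggg3ggg3zz → ggg3ggg3ggg3ggg3ggg3zz → (answer).

ggg3ggg3ggg3ggg3ggg3ggg3zz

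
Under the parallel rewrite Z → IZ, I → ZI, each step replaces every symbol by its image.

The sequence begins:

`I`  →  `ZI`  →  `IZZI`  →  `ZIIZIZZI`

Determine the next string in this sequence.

IZZIZIIZZIIZIZZI

Expanding ZIIZIZZI: Z→IZ, I→ZI, I→ZI, Z→IZ, I→ZI, Z→IZ, Z→IZ, I→ZI. Concatenated: IZ ZI ZI IZ ZI IZ IZ ZI.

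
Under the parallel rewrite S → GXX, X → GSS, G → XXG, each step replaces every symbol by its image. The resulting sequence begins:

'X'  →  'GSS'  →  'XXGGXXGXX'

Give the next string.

GSSGSSXXGXXGGSSGSSXXGGSSGSS

Rewriting each symbol of XXGGXXGXX: X→GSS, X→GSS, G→XXG, G→XXG, X→GSS, X→GSS, G→XXG, X→GSS, X→GSS, which concatenates to GSS GSS XXG XXG GSS GSS XXG GSS GSS.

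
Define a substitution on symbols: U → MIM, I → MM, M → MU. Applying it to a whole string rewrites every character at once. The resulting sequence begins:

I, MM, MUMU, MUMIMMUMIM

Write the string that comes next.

Rewriting each symbol of MUMIMMUMIM: M→MU, U→MIM, M→MU, I→MM, M→MU, M→MU, U→MIM, M→MU, I→MM, M→MU, which concatenates to MU MIM MU MM MU MU MIM MU MM MU.

MUMIMMUMMMUMUMIMMUMMMU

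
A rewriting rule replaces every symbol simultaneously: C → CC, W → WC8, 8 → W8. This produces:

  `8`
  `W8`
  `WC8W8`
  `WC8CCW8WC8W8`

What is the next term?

Rewriting each symbol of WC8CCW8WC8W8: W→WC8, C→CC, 8→W8, C→CC, C→CC, W→WC8, 8→W8, W→WC8, C→CC, 8→W8, W→WC8, 8→W8, which concatenates to WC8 CC W8 CC CC WC8 W8 WC8 CC W8 WC8 W8.

WC8CCW8CCCCWC8W8WC8CCW8WC8W8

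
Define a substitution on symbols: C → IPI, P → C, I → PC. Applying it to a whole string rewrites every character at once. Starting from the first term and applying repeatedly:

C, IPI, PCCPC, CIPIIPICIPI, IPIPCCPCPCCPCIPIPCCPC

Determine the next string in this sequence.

PCCPCCIPIIPICIPICIPIIPICIPIPCCPCCIPIIPICIPI

Replace each of the 21 characters of IPIPCCPCPCCPCIPIPCCPC in place — PC C PC C IPI IPI C IPI C IPI IPI C IPI PC C PC C IPI IPI C IPI — and concatenate.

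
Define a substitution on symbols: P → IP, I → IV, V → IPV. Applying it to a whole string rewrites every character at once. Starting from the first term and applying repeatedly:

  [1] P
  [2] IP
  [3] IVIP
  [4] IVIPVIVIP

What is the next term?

Rewriting each symbol of IVIPVIVIP: I→IV, V→IPV, I→IV, P→IP, V→IPV, I→IV, V→IPV, I→IV, P→IP, which concatenates to IV IPV IV IP IPV IV IPV IV IP.

IVIPVIVIPIPVIVIPVIVIP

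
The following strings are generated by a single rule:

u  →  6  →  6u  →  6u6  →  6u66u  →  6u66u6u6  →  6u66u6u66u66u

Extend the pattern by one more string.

This is a Fibonacci-style word recurrence s(k) = s(k−1)·s(k−2): e.g. 6·u = 6u.
The next term joins 6u66u6u66u66u and 6u66u6u6.

6u66u6u66u66u6u66u6u6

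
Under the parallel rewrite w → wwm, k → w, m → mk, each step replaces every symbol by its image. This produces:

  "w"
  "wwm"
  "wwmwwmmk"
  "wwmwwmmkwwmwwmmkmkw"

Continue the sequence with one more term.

wwmwwmmkwwmwwmmkmkwwwmwwmmkwwmwwmmkmkwmkwwwm

Applying the rule to each of the 19 symbols of wwmwwmmkwwmwwmmkmkw gives the pieces wwm wwm mk wwm wwm mk mk w wwm wwm mk wwm wwm mk mk w mk w wwm, which concatenate to the answer.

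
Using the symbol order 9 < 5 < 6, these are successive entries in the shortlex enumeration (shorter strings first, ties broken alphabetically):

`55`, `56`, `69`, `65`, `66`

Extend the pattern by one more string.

After 66 the length-2 strings are exhausted; the first length-3 string is 3 copies of 9.

999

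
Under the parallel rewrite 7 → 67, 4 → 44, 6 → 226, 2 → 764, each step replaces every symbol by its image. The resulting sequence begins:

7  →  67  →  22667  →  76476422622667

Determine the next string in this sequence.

6722644672264476476422676476422622667

Replace each of the 14 characters of 76476422622667 in place — 67 226 44 67 226 44 764 764 226 764 764 226 226 67 — and concatenate.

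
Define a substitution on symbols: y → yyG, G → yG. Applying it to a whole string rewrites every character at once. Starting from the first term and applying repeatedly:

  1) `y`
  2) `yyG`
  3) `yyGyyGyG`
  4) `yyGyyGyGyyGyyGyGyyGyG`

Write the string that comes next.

φ(yyGyyGyGyyGyyGyGyyGyG) expands symbol-by-symbol to yyG yyG yG yyG yyG yG yyG yG yyG yyG yG yyG yyG yG yyG yG yyG yyG yG yyG yG; joining the 21 pieces gives the next term.

yyGyyGyGyyGyyGyGyyGyGyyGyyGyGyyGyyGyGyyGyGyyGyyGyGyyGyG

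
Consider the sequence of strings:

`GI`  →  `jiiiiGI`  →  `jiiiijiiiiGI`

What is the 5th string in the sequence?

jiiiijiiiijiiiijiiiiGI

The strings grow by a fixed prefix jiiii each time.
From jiiiijiiiiGI, 2 further steps: jiiiijiiiiGI → jiiiijiiiijiiiiGI → (answer).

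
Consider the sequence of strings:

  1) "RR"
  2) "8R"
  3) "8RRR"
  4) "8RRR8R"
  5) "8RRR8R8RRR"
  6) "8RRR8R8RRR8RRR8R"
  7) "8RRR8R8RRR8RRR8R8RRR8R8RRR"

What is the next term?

Each term (from the third on) is the previous term followed by the one before it: term 3 = 8R·RR = 8RRR.
The next term joins 8RRR8R8RRR8RRR8R8RRR8R8RRR and 8RRR8R8RRR8RRR8R.

8RRR8R8RRR8RRR8R8RRR8R8RRR8RRR8R8RRR8RRR8R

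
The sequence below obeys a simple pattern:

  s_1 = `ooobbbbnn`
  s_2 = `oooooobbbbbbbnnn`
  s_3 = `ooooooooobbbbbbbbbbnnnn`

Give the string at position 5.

The n-th term is 3n o's then 3n+1 b's then n+1 n's (n = 1, 2, …).
For term 5, n = 5, so the run lengths are 15, 16, 6.

ooooooooooooooobbbbbbbbbbbbbbbbnnnnnn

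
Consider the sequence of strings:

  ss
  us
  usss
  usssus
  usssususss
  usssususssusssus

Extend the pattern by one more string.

From term 3 onward, concatenate the last term with the second-to-last: us·ss = usss, usss·us = usssus, …
Continuing: usssususssusssus · usssususss gives term 7.

usssususssusssususssususss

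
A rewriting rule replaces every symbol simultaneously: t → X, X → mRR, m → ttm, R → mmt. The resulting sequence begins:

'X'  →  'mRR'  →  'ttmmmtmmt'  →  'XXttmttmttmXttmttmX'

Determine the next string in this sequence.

Replace each of the 19 characters of XXttmttmttmXttmttmX in place — mRR mRR X X ttm X X ttm X X ttm mRR X X ttm X X ttm mRR — and concatenate.

mRRmRRXXttmXXttmXXttmmRRXXttmXXttmmRR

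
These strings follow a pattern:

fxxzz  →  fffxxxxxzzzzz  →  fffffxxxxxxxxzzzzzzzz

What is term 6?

fffffffffffxxxxxxxxxxxxxxxxxzzzzzzzzzzzzzzzzz

Reading off run lengths: f runs 1, 3, 5; x runs 2, 5, 8; z runs 2, 5, 8 — each is linear in n (n = 1, 2, …).
For term 6, n = 6, so the run lengths are 11, 17, 17.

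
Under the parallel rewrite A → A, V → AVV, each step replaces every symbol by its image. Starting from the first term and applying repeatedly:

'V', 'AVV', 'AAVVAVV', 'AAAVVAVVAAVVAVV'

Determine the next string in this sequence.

Applying the rule to each of the 15 symbols of AAAVVAVVAAVVAVV gives the pieces A A A AVV AVV A AVV AVV A A AVV AVV A AVV AVV, which concatenate to the answer.

AAAAVVAVVAAVVAVVAAAVVAVVAAVVAVV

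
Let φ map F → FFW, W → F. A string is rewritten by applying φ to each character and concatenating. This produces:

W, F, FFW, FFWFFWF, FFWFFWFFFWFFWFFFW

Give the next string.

Rewriting the 17 symbols of FFWFFWFFFWFFWFFFW one by one yields FFW FFW F FFW FFW F FFW FFW FFW F FFW FFW F FFW FFW FFW F; concatenated:

FFWFFWFFFWFFWFFFWFFWFFWFFFWFFWFFFWFFWFFWF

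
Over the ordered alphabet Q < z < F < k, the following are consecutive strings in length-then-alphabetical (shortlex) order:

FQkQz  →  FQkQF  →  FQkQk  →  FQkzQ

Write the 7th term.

Stepping forward 3 times from FQkzQ: FQkzQ → FQkzz → FQkzF, then the target.

FQkzk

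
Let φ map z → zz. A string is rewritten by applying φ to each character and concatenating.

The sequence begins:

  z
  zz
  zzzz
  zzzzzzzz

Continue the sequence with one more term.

Expanding zzzzzzzz: z→zz, z→zz, z→zz, z→zz, z→zz, z→zz, z→zz, z→zz. Concatenated: zz zz zz zz zz zz zz zz.

zzzzzzzzzzzzzzzz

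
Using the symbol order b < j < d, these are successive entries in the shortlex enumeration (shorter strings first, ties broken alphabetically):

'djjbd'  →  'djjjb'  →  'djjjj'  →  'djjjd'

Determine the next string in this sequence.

Find the rightmost character of djjjd below d, bump it to the next letter, and reset everything to its right to b.

djjdb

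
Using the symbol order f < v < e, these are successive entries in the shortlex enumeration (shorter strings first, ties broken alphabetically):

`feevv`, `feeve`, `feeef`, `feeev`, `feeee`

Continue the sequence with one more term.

vffff

The successor of feeee increments the rightmost position that isn't already e and resets every position after it to f.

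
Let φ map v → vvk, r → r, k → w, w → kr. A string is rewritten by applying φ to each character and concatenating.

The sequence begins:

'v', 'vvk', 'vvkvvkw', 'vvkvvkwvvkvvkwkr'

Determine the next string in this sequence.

Rewriting the 16 symbols of vvkvvkwvvkvvkwkr one by one yields vvk vvk w vvk vvk w kr vvk vvk w vvk vvk w kr w r; concatenated:

vvkvvkwvvkvvkwkrvvkvvkwvvkvvkwkrwr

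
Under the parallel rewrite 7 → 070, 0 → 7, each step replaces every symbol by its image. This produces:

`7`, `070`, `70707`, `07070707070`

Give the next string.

Expanding 07070707070: 0→7, 7→070, 0→7, 7→070, 0→7, 7→070, 0→7, 7→070, 0→7, 7→070, 0→7. Concatenated: 7 070 7 070 7 070 7 070 7 070 7.

707070707070707070707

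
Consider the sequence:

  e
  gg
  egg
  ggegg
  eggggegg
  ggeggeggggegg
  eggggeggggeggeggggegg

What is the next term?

This is a Fibonacci-style word recurrence s(k) = s(k−2)·s(k−1): e.g. e·gg = egg.
So term 8 is ggeggeggggegg·eggggeggggeggeggggegg.

ggeggeggggeggeggggeggggeggeggggegg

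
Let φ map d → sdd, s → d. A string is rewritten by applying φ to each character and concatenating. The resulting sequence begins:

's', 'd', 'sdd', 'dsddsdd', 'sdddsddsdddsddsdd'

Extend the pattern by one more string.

dsddsddsdddsddsdddsddsddsdddsddsdddsddsdd

Replace each of the 17 characters of sdddsddsdddsddsdd in place — d sdd sdd sdd d sdd sdd d sdd sdd sdd d sdd sdd d sdd sdd — and concatenate.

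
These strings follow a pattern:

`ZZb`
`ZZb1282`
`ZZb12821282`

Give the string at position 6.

The strings grow by a fixed suffix 1282 each time.
From ZZb12821282, 3 further steps: ZZb12821282 → ZZb128212821282 → ZZb1282128212821282 → (answer).

ZZb12821282128212821282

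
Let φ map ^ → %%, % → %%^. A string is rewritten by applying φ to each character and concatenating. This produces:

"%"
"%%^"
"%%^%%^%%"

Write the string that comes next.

Expanding %%^%%^%%: %→%%^, %→%%^, ^→%%, %→%%^, %→%%^, ^→%%, %→%%^, %→%%^. Concatenated: %%^ %%^ %% %%^ %%^ %% %%^ %%^.

%%^%%^%%%%^%%^%%%%^%%^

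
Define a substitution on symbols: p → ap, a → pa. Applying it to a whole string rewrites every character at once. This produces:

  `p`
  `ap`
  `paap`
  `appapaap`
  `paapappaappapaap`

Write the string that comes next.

Replace each of the 16 characters of paapappaappapaap in place — ap pa pa ap pa ap ap pa pa ap ap pa ap pa pa ap — and concatenate.

appapaappaapappapaapappaappapaap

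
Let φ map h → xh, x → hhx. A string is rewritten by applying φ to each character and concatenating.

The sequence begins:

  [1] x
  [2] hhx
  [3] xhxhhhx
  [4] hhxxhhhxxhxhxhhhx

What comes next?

Replace each of the 17 characters of hhxxhhhxxhxhxhhhx in place — xh xh hhx hhx xh xh xh hhx hhx xh hhx xh hhx xh xh xh hhx — and concatenate.

xhxhhhxhhxxhxhxhhhxhhxxhhhxxhhhxxhxhxhhhx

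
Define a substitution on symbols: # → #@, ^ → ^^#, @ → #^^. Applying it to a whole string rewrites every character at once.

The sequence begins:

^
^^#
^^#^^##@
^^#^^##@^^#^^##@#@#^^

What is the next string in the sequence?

φ(^^#^^##@^^#^^##@#@#^^) expands symbol-by-symbol to ^^# ^^# #@ ^^# ^^# #@ #@ #^^ ^^# ^^# #@ ^^# ^^# #@ #@ #^^ #@ #^^ #@ ^^# ^^#; joining the 21 pieces gives the next term.

^^#^^##@^^#^^##@#@#^^^^#^^##@^^#^^##@#@#^^#@#^^#@^^#^^#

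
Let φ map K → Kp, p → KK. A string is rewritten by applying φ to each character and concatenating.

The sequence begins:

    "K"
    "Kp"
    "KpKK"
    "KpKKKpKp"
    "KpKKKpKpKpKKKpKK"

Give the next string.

φ(KpKKKpKpKpKKKpKK) expands symbol-by-symbol to Kp KK Kp Kp Kp KK Kp KK Kp KK Kp Kp Kp KK Kp Kp; joining the 16 pieces gives the next term.

KpKKKpKpKpKKKpKKKpKKKpKpKpKKKpKp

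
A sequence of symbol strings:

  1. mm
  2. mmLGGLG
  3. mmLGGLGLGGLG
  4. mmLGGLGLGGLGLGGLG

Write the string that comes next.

Each term is the previous one with LGGLG appended.
Applying this once more to mmLGGLGLGGLGLGGLG:

mmLGGLGLGGLGLGGLGLGGLG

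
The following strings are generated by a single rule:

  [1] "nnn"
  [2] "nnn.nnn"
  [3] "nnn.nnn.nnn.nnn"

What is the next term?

Every step duplicates the string with '.' between the halves.
Doubling nnn.nnn.nnn.nnn with '.' between the halves:

nnn.nnn.nnn.nnn.nnn.nnn.nnn.nnn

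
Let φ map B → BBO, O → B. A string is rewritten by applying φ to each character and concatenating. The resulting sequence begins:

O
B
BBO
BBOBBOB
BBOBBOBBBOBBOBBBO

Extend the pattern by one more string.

Rewriting the 17 symbols of BBOBBOBBBOBBOBBBO one by one yields BBO BBO B BBO BBO B BBO BBO BBO B BBO BBO B BBO BBO BBO B; concatenated:

BBOBBOBBBOBBOBBBOBBOBBOBBBOBBOBBBOBBOBBOB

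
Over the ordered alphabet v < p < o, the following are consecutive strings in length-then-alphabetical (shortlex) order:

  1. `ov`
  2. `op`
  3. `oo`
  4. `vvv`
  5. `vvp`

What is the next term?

vvo

Treat vvp as a base-3 numeral over the given alphabet and add one, carrying through any trailing o's.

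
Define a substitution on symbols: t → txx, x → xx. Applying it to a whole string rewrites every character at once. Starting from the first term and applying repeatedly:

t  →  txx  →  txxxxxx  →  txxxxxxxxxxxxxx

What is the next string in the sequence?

txxxxxxxxxxxxxxxxxxxxxxxxxxxxxx

Replace each of the 15 characters of txxxxxxxxxxxxxx in place — txx xx xx xx xx xx xx xx xx xx xx xx xx xx xx — and concatenate.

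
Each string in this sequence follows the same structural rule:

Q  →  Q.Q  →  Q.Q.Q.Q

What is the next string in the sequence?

Q.Q.Q.Q.Q.Q.Q.Q

Every step duplicates the string with '.' between the halves.
So the next term is two copies of Q.Q.Q.Q with '.' between the halves.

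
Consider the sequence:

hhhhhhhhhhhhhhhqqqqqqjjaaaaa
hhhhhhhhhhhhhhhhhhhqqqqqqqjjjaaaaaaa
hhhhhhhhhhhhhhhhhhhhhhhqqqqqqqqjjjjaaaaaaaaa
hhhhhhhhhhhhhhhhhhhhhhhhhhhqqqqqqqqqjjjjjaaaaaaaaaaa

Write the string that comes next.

Reading off run lengths: h runs 15, 19, 23, 27; q runs 6, 7, 8, 9; j runs 2, 3, 4, 5; a runs 5, 7, 9, 11 — each is linear in n, where the shown terms are n = 3, 4, 5, 6.
For the next term, n = 7, so the run lengths are 31, 10, 6, 13.

hhhhhhhhhhhhhhhhhhhhhhhhhhhhhhhqqqqqqqqqqjjjjjjaaaaaaaaaaaaa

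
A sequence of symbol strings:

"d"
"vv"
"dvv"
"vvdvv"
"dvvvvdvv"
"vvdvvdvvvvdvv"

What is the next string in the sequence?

dvvvvdvvvvdvvdvvvvdvv

Each term (from the third on) is the two preceding terms concatenated in order: term 3 = d·vv = dvv.
So term 7 is dvvvvdvv·vvdvvdvvvvdvv.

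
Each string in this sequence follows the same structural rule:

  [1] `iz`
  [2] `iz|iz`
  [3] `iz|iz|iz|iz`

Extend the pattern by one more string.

Every step duplicates the string with '|' between the halves.
So the next term is two copies of iz|iz|iz|iz with '|' between the halves.

iz|iz|iz|iz|iz|iz|iz|iz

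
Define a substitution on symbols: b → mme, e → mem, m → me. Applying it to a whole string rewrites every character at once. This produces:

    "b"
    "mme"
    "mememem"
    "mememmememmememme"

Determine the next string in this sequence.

Replace each of the 17 characters of mememmememmememme in place — me mem me mem me me mem me mem me me mem me mem me me mem — and concatenate.

mememmememmemememmememmemememmememmememem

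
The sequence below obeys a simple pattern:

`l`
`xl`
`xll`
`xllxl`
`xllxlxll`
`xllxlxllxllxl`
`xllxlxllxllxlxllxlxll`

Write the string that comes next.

xllxlxllxllxlxllxlxllxllxlxllxllxl

Each term (from the third on) is the previous term followed by the one before it: term 3 = xl·l = xll.
Continuing: xllxlxllxllxlxllxlxll · xllxlxllxllxl gives term 8.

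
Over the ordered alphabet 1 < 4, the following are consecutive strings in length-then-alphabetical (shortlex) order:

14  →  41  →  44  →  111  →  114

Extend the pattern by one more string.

Find the rightmost character of 114 below 4, bump it to the next letter, and reset everything to its right to 1.

141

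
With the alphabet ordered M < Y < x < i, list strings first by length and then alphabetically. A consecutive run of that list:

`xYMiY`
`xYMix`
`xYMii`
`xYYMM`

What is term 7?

xYYMi

Continuing the enumeration 3 steps past xYYMM: xYYMM → xYYMY → xYYMx → (answer).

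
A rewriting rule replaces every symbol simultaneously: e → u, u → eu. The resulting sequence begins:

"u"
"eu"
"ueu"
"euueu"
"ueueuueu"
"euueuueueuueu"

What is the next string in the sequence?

Rewriting the 13 symbols of euueuueueuueu one by one yields u eu eu u eu eu u eu u eu eu u eu; concatenated:

ueueuueueuueuueueuueu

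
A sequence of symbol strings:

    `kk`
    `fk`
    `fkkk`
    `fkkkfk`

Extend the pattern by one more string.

fkkkfkfkkk

From term 3 onward, concatenate the last term with the second-to-last: fk·kk = fkkk, fkkk·fk = fkkkfk, …
Continuing: fkkkfk · fkkk gives term 5.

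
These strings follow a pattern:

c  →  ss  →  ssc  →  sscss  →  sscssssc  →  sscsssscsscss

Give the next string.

From term 3 onward, concatenate the last term with the second-to-last: ss·c = ssc, ssc·ss = sscss, …
So term 7 is sscsssscsscss·sscssssc.

sscsssscsscsssscssssc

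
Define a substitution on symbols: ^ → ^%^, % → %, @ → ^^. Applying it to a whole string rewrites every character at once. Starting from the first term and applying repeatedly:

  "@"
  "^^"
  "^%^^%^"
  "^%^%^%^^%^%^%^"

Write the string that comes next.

φ(^%^%^%^^%^%^%^) expands symbol-by-symbol to ^%^ % ^%^ % ^%^ % ^%^ ^%^ % ^%^ % ^%^ % ^%^; joining the 14 pieces gives the next term.

^%^%^%^%^%^%^%^^%^%^%^%^%^%^%^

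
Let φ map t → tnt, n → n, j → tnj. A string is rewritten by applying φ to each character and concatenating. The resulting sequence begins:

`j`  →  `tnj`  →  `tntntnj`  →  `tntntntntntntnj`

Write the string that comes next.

Rewriting the 15 symbols of tntntntntntntnj one by one yields tnt n tnt n tnt n tnt n tnt n tnt n tnt n tnj; concatenated:

tntntntntntntntntntntntntntntnj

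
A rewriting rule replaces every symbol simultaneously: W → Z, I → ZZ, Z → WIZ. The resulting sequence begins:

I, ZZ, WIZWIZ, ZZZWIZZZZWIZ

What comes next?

Expanding ZZZWIZZZZWIZ: Z→WIZ, Z→WIZ, Z→WIZ, W→Z, I→ZZ, Z→WIZ, Z→WIZ, Z→WIZ, Z→WIZ, W→Z, I→ZZ, Z→WIZ. Concatenated: WIZ WIZ WIZ Z ZZ WIZ WIZ WIZ WIZ Z ZZ WIZ.

WIZWIZWIZZZZWIZWIZWIZWIZZZZWIZ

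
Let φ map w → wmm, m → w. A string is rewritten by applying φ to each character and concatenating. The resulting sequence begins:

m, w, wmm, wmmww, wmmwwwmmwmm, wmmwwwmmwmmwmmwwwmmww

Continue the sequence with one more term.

wmmwwwmmwmmwmmwwwmmwwwmmwwwmmwmmwmmwwwmmwmm

φ(wmmwwwmmwmmwmmwwwmmww) expands symbol-by-symbol to wmm w w wmm wmm wmm w w wmm w w wmm w w wmm wmm wmm w w wmm wmm; joining the 21 pieces gives the next term.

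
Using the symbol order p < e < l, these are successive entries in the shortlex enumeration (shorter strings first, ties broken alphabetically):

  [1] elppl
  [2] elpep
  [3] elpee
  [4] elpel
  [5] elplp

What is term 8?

elepp

Stepping forward 3 times from elplp: elplp → elple → elpll, then the target.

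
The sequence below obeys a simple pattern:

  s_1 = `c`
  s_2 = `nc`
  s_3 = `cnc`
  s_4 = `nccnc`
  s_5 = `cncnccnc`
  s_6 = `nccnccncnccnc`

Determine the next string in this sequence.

From term 3 onward, concatenate the second-to-last term with the last: c·nc = cnc, nc·cnc = nccnc, …
The next term joins cncnccnc and nccnccncnccnc.

cncnccncnccnccncnccnc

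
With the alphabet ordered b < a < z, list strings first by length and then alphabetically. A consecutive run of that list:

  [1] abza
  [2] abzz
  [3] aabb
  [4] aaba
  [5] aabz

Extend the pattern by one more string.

Find the rightmost character of aabz below z, bump it to the next letter, and reset everything to its right to b.

aaab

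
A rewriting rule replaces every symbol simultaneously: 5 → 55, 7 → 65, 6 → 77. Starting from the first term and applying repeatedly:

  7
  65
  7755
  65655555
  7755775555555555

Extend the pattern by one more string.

Applying the rule to each of the 16 symbols of 7755775555555555 gives the pieces 65 65 55 55 65 65 55 55 55 55 55 55 55 55 55 55, which concatenate to the answer.

65655555656555555555555555555555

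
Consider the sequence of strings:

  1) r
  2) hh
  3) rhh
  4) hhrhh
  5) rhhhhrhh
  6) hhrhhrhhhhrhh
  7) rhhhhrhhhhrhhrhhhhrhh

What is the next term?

hhrhhrhhhhrhhrhhhhrhhhhrhhrhhhhrhh

From term 3 onward, concatenate the second-to-last term with the last: r·hh = rhh, hh·rhh = hhrhh, …
Continuing: hhrhhrhhhhrhh · rhhhhrhhhhrhhrhhhhrhh gives term 8.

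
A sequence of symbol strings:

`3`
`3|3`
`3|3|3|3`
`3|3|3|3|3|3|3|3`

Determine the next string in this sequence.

Each string is two copies of the previous one joined by '|'.
So the next term is two copies of 3|3|3|3|3|3|3|3 with '|' between the halves.

3|3|3|3|3|3|3|3|3|3|3|3|3|3|3|3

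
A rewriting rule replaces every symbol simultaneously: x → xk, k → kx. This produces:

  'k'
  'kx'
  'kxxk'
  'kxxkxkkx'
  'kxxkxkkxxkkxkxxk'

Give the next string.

φ(kxxkxkkxxkkxkxxk) expands symbol-by-symbol to kx xk xk kx xk kx kx xk xk kx kx xk kx xk xk kx; joining the 16 pieces gives the next term.

kxxkxkkxxkkxkxxkxkkxkxxkkxxkxkkx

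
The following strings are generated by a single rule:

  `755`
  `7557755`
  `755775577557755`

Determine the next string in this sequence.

Each string is two copies of the previous one joined by '7'.
One more doubling of 755775577557755 gives the answer.

7557755775577557755775577557755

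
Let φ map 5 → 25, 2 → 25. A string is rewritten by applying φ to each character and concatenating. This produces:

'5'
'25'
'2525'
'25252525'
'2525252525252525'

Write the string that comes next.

25252525252525252525252525252525

Replace each of the 16 characters of 2525252525252525 in place — 25 25 25 25 25 25 25 25 25 25 25 25 25 25 25 25 — and concatenate.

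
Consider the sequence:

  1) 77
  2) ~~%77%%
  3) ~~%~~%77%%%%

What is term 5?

s(k+1) = ~~%·s(k)·%%, so each term gains ~~% as a prefix and %% as a suffix.
From ~~%~~%77%%%%, 2 further steps: ~~%~~%77%%%% → ~~%~~%~~%77%%%%%% → (answer).

~~%~~%~~%~~%77%%%%%%%%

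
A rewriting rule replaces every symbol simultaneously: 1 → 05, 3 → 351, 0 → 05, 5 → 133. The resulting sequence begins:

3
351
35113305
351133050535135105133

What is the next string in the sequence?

Replace each of the 21 characters of 351133050535135105133 in place — 351 133 05 05 351 351 05 133 05 133 351 133 05 351 133 05 05 133 05 351 351 — and concatenate.

3511330505351351051330513335113305351133050513305351351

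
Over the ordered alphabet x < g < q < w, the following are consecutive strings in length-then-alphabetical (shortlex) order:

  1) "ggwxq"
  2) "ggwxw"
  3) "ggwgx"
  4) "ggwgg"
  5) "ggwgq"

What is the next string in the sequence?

ggwgw

The successor of ggwgq increments the rightmost position that isn't already w and resets every position after it to x.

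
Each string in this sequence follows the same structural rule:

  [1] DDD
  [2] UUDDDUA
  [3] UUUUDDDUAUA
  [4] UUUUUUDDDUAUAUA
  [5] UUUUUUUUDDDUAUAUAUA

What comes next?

Every step adds UU to the front and UA to the end of the previous string.
One more step from UUUUUUUUDDDUAUAUAUA gives the answer.

UUUUUUUUUUDDDUAUAUAUAUA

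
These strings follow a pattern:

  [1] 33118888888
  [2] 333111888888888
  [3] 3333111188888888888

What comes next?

33333111118888888888888

Term n consists of n-1 3's, followed by n-1 1's, followed by 2n+1 8's, where the shown terms are n = 3, 4, 5.
For the next term, n = 6, so the run lengths are 5, 5, 13.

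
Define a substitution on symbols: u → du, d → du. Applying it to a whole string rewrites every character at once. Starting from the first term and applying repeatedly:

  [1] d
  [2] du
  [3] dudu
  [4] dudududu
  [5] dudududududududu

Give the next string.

Applying the rule to each of the 16 symbols of dudududududududu gives the pieces du du du du du du du du du du du du du du du du, which concatenate to the answer.

dudududududududududududududududu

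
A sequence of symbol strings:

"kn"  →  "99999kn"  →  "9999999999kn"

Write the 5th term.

99999999999999999999kn

The strings grow by a fixed prefix 99999 each time.
From 9999999999kn, 2 further steps: 9999999999kn → 999999999999999kn → (answer).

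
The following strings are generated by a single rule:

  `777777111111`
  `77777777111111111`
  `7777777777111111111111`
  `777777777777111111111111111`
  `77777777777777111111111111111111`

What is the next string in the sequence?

7777777777777777111111111111111111111

The n-th term is 2n+2 7's then 3n 1's, where the shown terms are n = 2, 3, 4, 5, 6.
At n = 7 the blocks have lengths 16, 21.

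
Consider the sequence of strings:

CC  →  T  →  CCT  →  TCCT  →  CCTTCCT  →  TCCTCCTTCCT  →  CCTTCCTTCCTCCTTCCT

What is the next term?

TCCTCCTTCCTCCTTCCTTCCTCCTTCCT

From term 3 onward, concatenate the second-to-last term with the last: CC·T = CCT, T·CCT = TCCT, …
The next term joins TCCTCCTTCCT and CCTTCCTTCCTCCTTCCT.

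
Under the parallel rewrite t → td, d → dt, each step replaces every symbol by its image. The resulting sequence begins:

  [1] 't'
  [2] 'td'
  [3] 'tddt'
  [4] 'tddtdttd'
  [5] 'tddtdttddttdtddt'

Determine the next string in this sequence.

φ(tddtdttddttdtddt) expands symbol-by-symbol to td dt dt td dt td td dt dt td td dt td dt dt td; joining the 16 pieces gives the next term.

tddtdttddttdtddtdttdtddttddtdttd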